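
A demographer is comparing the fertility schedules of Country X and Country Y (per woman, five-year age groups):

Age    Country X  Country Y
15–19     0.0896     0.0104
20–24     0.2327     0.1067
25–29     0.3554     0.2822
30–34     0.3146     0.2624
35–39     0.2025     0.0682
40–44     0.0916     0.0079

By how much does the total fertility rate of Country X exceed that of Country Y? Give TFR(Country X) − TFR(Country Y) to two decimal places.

2.74

Country X:
  Sum of ASFRs = 0.0896 + 0.2327 + 0.3554 + 0.3146 + 0.2025 + 0.0916 = 1.2864
  TFR = 5 × 1.2864 = 6.432
Country Y:
  Sum of ASFRs = 0.0104 + 0.1067 + 0.2822 + 0.2624 + 0.0682 + 0.0079 = 0.7378
  TFR = 5 × 0.7378 = 3.689
Difference = 6.432 − 3.689 = 2.743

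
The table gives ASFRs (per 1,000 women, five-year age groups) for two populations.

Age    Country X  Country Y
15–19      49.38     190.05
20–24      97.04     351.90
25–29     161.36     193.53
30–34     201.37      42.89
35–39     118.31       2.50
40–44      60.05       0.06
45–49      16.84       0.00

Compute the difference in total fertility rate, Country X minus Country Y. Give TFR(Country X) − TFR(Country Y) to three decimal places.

-0.383

Country X:
  Sum of ASFRs = 49.38 + 97.04 + 161.36 + 201.37 + 118.31 + 60.05 + 16.84 = 704.35
  TFR = 5 × 704.35 / 1000 = 3.52175
Country Y:
  Sum of ASFRs = 190.05 + 351.90 + 193.53 + 42.89 + 2.50 + 0.06 + 0.00 = 780.93
  TFR = 5 × 780.93 / 1000 = 3.90465
Difference = 3.52175 − 3.90465 = -0.3829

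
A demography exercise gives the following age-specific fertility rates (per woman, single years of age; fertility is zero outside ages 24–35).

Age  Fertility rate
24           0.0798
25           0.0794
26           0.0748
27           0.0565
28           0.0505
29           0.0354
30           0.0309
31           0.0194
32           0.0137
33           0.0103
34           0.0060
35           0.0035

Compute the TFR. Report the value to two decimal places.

0.46

Sum of ASFRs = 0.0798 + 0.0794 + 0.0748 + 0.0565 + 0.0505 + 0.0354 + 0.0309 + 0.0194 + 0.0137 + 0.0103 + 0.0060 + 0.0035 = 0.4602
TFR = 0.4602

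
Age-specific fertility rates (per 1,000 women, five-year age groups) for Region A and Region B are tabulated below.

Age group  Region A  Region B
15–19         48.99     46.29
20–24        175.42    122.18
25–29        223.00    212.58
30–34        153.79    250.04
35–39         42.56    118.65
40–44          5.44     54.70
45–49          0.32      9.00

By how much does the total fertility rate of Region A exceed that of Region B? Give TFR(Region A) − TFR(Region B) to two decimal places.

-0.82

Region A:
  Sum of ASFRs = 48.99 + 175.42 + 223.00 + 153.79 + 42.56 + 5.44 + 0.32 = 649.52
  TFR = 5 × 649.52 / 1000 = 3.2476
Region B:
  Sum of ASFRs = 46.29 + 122.18 + 212.58 + 250.04 + 118.65 + 54.70 + 9.00 = 813.44
  TFR = 5 × 813.44 / 1000 = 4.0672
Difference = 3.2476 − 4.0672 = -0.8196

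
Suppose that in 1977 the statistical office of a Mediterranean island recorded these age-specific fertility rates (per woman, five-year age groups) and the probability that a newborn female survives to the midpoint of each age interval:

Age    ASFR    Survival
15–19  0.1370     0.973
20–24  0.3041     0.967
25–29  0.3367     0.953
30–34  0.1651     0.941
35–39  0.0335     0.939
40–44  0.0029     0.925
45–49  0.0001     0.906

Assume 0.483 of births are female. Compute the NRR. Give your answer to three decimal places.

Proportion female at birth = 0.483.
Per-age-group product (5 × ASFR × survival probability):
  15–19: 5 × 0.1370 × 0.973 = 0.66651
  20–24: 5 × 0.3041 × 0.967 = 1.47032
  25–29: 5 × 0.3367 × 0.953 = 1.60438
  30–34: 5 × 0.1651 × 0.941 = 0.77680
  35–39: 5 × 0.0335 × 0.939 = 0.15728
  40–44: 5 × 0.0029 × 0.925 = 0.01341
  45–49: 5 × 0.0001 × 0.906 = 0.00045
Sum = 4.68915
NRR = 0.483 × 4.68915 = 2.26486
An NRR exceeding 1 indicates intrinsic growth under these rates.

2.265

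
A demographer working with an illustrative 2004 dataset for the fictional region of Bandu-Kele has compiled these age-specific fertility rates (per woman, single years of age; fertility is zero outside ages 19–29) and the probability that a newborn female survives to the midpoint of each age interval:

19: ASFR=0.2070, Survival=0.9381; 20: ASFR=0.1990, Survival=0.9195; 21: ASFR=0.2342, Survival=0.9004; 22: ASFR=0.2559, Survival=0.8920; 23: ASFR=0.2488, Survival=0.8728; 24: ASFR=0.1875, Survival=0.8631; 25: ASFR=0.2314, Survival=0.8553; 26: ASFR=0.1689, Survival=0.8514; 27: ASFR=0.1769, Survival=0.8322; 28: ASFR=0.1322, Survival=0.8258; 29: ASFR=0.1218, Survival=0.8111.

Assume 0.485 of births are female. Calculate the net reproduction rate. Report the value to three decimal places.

0.918

Proportion female at birth = 0.485.
Per-age-group product (1 × ASFR × survival probability):
  19: 1 × 0.2070 × 0.9381 = 0.19419
  20: 1 × 0.1990 × 0.9195 = 0.18298
  21: 1 × 0.2342 × 0.9004 = 0.21087
  22: 1 × 0.2559 × 0.8920 = 0.22826
  23: 1 × 0.2488 × 0.8728 = 0.21715
  24: 1 × 0.1875 × 0.8631 = 0.16183
  25: 1 × 0.2314 × 0.8553 = 0.19792
  26: 1 × 0.1689 × 0.8514 = 0.14380
  27: 1 × 0.1769 × 0.8322 = 0.14722
  28: 1 × 0.1322 × 0.8258 = 0.10917
  29: 1 × 0.1218 × 0.8111 = 0.09879
Sum = 1.89218
NRR = 0.485 × 1.89218 = 0.91771
NRR < 1, so the cohort does not fully replace itself.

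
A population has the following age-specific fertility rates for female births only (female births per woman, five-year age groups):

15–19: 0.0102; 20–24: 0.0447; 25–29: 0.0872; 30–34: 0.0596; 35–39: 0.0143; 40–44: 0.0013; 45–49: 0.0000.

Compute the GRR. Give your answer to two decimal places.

Sum of female ASFRs = 0.0102 + 0.0447 + 0.0872 + 0.0596 + 0.0143 + 0.0013 + 0.0000 = 0.2173
GRR = 5 × 0.2173 = 1.0865

1.09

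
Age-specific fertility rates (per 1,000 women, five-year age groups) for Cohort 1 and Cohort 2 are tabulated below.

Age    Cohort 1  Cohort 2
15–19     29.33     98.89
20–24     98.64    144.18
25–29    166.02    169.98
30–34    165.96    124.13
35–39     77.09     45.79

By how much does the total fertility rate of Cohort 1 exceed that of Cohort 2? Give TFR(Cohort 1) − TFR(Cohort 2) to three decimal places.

-0.230

Cohort 1:
  Sum of ASFRs = 29.33 + 98.64 + 166.02 + 165.96 + 77.09 = 537.04
  TFR = 5 × 537.04 / 1000 = 2.6852
Cohort 2:
  Sum of ASFRs = 98.89 + 144.18 + 169.98 + 124.13 + 45.79 = 582.97
  TFR = 5 × 582.97 / 1000 = 2.91485
Difference = 2.6852 − 2.91485 = -0.22965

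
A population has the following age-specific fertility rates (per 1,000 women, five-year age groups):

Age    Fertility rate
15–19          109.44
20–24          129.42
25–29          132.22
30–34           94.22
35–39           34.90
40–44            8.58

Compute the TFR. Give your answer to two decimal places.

Sum of ASFRs = 109.44 + 129.42 + 132.22 + 94.22 + 34.90 + 8.58 = 508.78
TFR = 5 × 508.78 / 1000 = 2.5439

2.54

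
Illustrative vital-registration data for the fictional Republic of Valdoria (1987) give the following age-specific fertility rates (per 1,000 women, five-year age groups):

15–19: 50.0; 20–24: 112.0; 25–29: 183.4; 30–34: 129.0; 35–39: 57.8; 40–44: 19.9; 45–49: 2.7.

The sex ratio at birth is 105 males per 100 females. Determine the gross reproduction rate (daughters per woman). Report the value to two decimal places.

1.35

Proportion female at birth = 100 / (100 + 105) = 0.48780.
Sum of ASFRs = 50.0 + 112.0 + 183.4 + 129.0 + 57.8 + 19.9 + 2.7 = 554.8
TFR = 5 × 554.8 / 1000 = 2.774
GRR = 0.48780 × 2.774 = 1.35316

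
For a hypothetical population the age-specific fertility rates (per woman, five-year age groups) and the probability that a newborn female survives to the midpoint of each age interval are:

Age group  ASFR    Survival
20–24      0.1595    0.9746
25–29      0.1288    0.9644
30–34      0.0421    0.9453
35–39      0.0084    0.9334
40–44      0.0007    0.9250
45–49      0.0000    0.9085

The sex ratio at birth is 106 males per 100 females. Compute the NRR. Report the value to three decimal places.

0.796

Proportion female at birth = 100 / (100 + 106) = 0.48544.
Weighting each age-specific rate by interval width and survival:
  20–24: 5 × 0.1595 × 0.9746 = 0.77724
  25–29: 5 × 0.1288 × 0.9644 = 0.62107
  30–34: 5 × 0.0421 × 0.9453 = 0.19899
  35–39: 5 × 0.0084 × 0.9334 = 0.03920
  40–44: 5 × 0.0007 × 0.9250 = 0.00324
  45–49: 5 × 0.0000 × 0.9085 = 0.00000
Sum = 1.63974
NRR = 0.48544 × 1.63974 = 0.79600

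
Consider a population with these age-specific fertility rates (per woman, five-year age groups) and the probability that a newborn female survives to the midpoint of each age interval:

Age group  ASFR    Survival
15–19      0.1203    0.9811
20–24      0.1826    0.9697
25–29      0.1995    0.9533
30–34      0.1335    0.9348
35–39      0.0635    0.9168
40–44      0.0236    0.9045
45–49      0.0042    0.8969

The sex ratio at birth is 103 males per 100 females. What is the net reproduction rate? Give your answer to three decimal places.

1.708

Proportion female at birth = 100 / (100 + 103) = 0.49261.
Each age group contributes 5 × ASFR × survival:
  15–19: 5 × 0.1203 × 0.9811 = 0.59013
  20–24: 5 × 0.1826 × 0.9697 = 0.88534
  25–29: 5 × 0.1995 × 0.9533 = 0.95092
  30–34: 5 × 0.1335 × 0.9348 = 0.62398
  35–39: 5 × 0.0635 × 0.9168 = 0.29108
  40–44: 5 × 0.0236 × 0.9045 = 0.10673
  45–49: 5 × 0.0042 × 0.8969 = 0.01883
Sum = 3.46701
NRR = 0.49261 × 3.46701 = 1.70788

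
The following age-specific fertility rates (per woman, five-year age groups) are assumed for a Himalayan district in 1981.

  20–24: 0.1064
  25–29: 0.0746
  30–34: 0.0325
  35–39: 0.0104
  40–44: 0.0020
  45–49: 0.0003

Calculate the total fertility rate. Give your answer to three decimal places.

Sum of ASFRs = 0.1064 + 0.0746 + 0.0325 + 0.0104 + 0.0020 + 0.0003 = 0.2262
TFR = 5 × 0.2262 = 1.131

1.131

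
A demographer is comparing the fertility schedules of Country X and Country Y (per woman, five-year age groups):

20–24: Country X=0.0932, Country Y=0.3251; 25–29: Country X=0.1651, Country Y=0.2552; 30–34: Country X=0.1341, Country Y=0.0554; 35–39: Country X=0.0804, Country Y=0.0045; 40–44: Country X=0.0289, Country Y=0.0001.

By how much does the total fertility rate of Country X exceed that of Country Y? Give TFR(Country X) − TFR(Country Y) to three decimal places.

Country X:
  Sum of ASFRs = 0.0932 + 0.1651 + 0.1341 + 0.0804 + 0.0289 = 0.5017
  TFR = 5 × 0.5017 = 2.5085
Country Y:
  Sum of ASFRs = 0.3251 + 0.2552 + 0.0554 + 0.0045 + 0.0001 = 0.6403
  TFR = 5 × 0.6403 = 3.2015
Difference = 2.5085 − 3.2015 = -0.693

-0.693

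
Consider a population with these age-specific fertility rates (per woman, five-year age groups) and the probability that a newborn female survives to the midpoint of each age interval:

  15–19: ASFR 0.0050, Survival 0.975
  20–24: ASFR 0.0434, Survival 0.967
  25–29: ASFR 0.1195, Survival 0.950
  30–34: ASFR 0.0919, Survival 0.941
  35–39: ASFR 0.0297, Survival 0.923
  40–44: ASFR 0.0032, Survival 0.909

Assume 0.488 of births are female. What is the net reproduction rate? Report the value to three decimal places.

Proportion female at birth = 0.488.
Per-age-group product (5 × ASFR × survival probability):
  15–19: 5 × 0.0050 × 0.975 = 0.02438
  20–24: 5 × 0.0434 × 0.967 = 0.20984
  25–29: 5 × 0.1195 × 0.950 = 0.56763
  30–34: 5 × 0.0919 × 0.941 = 0.43239
  35–39: 5 × 0.0297 × 0.923 = 0.13707
  40–44: 5 × 0.0032 × 0.909 = 0.01454
Sum = 1.38585
NRR = 0.488 × 1.38585 = 0.67629

0.676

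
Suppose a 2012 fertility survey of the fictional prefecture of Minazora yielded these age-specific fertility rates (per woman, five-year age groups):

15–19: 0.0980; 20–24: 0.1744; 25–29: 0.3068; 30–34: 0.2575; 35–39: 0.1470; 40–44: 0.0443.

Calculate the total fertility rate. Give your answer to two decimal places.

Sum of ASFRs = 0.0980 + 0.1744 + 0.3068 + 0.2575 + 0.1470 + 0.0443 = 1.0280
TFR = 5 × 1.0280 = 5.14

5.14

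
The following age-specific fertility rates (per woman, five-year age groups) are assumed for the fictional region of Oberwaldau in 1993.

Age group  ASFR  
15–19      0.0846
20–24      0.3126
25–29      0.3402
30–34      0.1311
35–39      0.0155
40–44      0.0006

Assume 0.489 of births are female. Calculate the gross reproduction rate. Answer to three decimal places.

2.163

Proportion female at birth = 0.489.
Sum of ASFRs = 0.0846 + 0.3126 + 0.3402 + 0.1311 + 0.0155 + 0.0006 = 0.8846
TFR = 5 × 0.8846 = 4.423
GRR = 0.489 × 4.423 = 2.16285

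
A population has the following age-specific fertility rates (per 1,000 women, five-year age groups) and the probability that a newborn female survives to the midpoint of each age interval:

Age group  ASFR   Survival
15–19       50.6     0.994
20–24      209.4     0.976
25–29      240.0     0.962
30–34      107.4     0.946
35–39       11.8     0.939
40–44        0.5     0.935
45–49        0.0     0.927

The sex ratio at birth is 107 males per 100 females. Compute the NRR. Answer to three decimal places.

Proportion female at birth = 100 / (100 + 107) = 0.48309.
Survival-weighted fertility by age (5·fₓ·Sₓ):
  15–19: 5 × 50.6/1000 × 0.994 = 0.25148
  20–24: 5 × 209.4/1000 × 0.976 = 1.02187
  25–29: 5 × 240.0/1000 × 0.962 = 1.15440
  30–34: 5 × 107.4/1000 × 0.946 = 0.50800
  35–39: 5 × 11.8/1000 × 0.939 = 0.05540
  40–44: 5 × 0.5/1000 × 0.935 = 0.00234
  45–49: 5 × 0.0/1000 × 0.927 = 0.00000
Sum = 2.99349
NRR = 0.48309 × 2.99349 = 1.44613
NRR > 1, so each generation more than replaces itself.

1.446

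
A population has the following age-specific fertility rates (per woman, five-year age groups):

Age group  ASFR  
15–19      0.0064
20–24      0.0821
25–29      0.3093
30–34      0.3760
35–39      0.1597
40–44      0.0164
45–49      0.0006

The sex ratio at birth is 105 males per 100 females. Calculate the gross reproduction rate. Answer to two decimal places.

2.32

Proportion female at birth = 100 / (100 + 105) = 0.48780.
Sum of ASFRs = 0.0064 + 0.0821 + 0.3093 + 0.3760 + 0.1597 + 0.0164 + 0.0006 = 0.9505
TFR = 5 × 0.9505 = 4.7525
GRR = 0.48780 × 4.7525 = 2.31827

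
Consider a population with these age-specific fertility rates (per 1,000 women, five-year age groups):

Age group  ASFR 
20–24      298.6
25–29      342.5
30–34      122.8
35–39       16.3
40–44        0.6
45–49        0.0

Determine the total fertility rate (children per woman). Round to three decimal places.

3.904

Sum of ASFRs = 298.6 + 342.5 + 122.8 + 16.3 + 0.6 + 0.0 = 780.8
TFR = 5 × 780.8 / 1000 = 3.904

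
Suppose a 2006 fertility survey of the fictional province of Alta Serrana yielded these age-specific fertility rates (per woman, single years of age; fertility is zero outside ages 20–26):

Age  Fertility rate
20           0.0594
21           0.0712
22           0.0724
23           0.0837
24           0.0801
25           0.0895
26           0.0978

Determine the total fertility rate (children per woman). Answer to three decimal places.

Sum of ASFRs = 0.0594 + 0.0712 + 0.0724 + 0.0837 + 0.0801 + 0.0895 + 0.0978 = 0.5541
TFR = 0.5541

0.554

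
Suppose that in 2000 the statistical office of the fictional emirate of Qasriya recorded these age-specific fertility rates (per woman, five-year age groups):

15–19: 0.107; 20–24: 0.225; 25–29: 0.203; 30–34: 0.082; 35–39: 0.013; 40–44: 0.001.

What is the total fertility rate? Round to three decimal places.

3.155

Sum of ASFRs = 0.107 + 0.225 + 0.203 + 0.082 + 0.013 + 0.001 = 0.631
TFR = 5 × 0.631 = 3.155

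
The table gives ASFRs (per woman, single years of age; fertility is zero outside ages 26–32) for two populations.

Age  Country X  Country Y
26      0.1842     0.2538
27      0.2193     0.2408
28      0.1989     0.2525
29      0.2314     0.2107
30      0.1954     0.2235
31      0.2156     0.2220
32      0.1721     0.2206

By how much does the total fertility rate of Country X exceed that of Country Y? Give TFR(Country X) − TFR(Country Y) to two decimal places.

Country X:
  Sum of ASFRs = 0.1842 + 0.2193 + 0.1989 + 0.2314 + 0.1954 + 0.2156 + 0.1721 = 1.4169
  TFR = 1.4169
Country Y:
  Sum of ASFRs = 0.2538 + 0.2408 + 0.2525 + 0.2107 + 0.2235 + 0.2220 + 0.2206 = 1.6239
  TFR = 1.6239
Difference = 1.4169 − 1.6239 = -0.207

-0.21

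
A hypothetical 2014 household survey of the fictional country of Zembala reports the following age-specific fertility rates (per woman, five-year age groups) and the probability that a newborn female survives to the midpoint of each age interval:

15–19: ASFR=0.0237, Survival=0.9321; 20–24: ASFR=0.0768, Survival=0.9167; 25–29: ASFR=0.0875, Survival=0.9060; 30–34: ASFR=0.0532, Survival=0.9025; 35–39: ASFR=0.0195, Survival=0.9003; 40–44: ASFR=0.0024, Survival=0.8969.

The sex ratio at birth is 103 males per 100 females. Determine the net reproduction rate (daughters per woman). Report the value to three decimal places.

Proportion female at birth = 100 / (100 + 103) = 0.49261.
Survival-weighted fertility by age (5·fₓ·Sₓ):
  15–19: 5 × 0.0237 × 0.9321 = 0.11045
  20–24: 5 × 0.0768 × 0.9167 = 0.35201
  25–29: 5 × 0.0875 × 0.9060 = 0.39638
  30–34: 5 × 0.0532 × 0.9025 = 0.24007
  35–39: 5 × 0.0195 × 0.9003 = 0.08778
  40–44: 5 × 0.0024 × 0.8969 = 0.01076
Sum = 1.19745
NRR = 0.49261 × 1.19745 = 0.58988

0.590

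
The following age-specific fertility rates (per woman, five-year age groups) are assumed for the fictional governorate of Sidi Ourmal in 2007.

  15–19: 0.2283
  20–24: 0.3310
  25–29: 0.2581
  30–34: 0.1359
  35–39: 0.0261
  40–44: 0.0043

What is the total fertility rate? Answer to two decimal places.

Sum of ASFRs = 0.2283 + 0.3310 + 0.2581 + 0.1359 + 0.0261 + 0.0043 = 0.9837
TFR = 5 × 0.9837 = 4.9185

4.92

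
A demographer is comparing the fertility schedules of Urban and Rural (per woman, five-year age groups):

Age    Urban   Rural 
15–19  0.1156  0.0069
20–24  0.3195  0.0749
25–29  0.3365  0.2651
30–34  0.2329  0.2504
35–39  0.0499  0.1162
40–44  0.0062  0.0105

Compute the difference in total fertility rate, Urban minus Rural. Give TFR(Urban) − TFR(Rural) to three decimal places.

1.683

Urban:
  Sum of ASFRs = 0.1156 + 0.3195 + 0.3365 + 0.2329 + 0.0499 + 0.0062 = 1.0606
  TFR = 5 × 1.0606 = 5.303
Rural:
  Sum of ASFRs = 0.0069 + 0.0749 + 0.2651 + 0.2504 + 0.1162 + 0.0105 = 0.7240
  TFR = 5 × 0.7240 = 3.62
Difference = 5.303 − 3.62 = 1.683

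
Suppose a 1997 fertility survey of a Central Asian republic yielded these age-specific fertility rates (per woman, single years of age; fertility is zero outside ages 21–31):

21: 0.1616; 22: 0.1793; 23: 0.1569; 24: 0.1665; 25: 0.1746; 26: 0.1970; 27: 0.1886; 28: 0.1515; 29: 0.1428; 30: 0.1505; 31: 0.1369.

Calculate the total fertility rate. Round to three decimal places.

Sum of ASFRs = 0.1616 + 0.1793 + 0.1569 + 0.1665 + 0.1746 + 0.1970 + 0.1886 + 0.1515 + 0.1428 + 0.1505 + 0.1369 = 1.8062
TFR = 1.8062

1.806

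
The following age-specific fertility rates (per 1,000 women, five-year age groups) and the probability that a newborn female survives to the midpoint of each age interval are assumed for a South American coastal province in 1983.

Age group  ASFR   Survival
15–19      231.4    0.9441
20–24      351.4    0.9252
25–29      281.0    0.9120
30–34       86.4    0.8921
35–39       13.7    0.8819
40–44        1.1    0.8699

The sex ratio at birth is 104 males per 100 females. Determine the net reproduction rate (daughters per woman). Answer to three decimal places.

2.181

Proportion female at birth = 100 / (100 + 104) = 0.49020.
Each age group contributes 5 × ASFR × survival:
  15–19: 5 × 231.4/1000 × 0.9441 = 1.09232
  20–24: 5 × 351.4/1000 × 0.9252 = 1.62558
  25–29: 5 × 281.0/1000 × 0.9120 = 1.28136
  30–34: 5 × 86.4/1000 × 0.8921 = 0.38539
  35–39: 5 × 13.7/1000 × 0.8819 = 0.06041
  40–44: 5 × 1.1/1000 × 0.8699 = 0.00478
Sum = 4.44984
NRR = 0.49020 × 4.44984 = 2.18131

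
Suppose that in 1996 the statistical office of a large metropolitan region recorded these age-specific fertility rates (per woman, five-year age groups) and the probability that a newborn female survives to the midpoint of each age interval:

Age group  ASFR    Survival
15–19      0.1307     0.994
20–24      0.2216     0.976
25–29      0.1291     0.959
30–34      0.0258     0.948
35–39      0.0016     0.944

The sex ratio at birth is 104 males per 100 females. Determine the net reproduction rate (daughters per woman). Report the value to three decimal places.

1.216

Proportion female at birth = 100 / (100 + 104) = 0.49020.
Weighting each age-specific rate by interval width and survival:
  15–19: 5 × 0.1307 × 0.994 = 0.64958
  20–24: 5 × 0.2216 × 0.976 = 1.08141
  25–29: 5 × 0.1291 × 0.959 = 0.61903
  30–34: 5 × 0.0258 × 0.948 = 0.12229
  35–39: 5 × 0.0016 × 0.944 = 0.00755
Sum = 2.47986
NRR = 0.49020 × 2.47986 = 1.21563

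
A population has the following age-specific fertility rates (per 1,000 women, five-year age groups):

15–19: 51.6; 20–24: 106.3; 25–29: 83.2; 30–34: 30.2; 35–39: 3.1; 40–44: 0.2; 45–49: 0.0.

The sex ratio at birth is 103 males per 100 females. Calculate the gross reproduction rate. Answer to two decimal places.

Proportion female at birth = 100 / (100 + 103) = 0.49261.
Sum of ASFRs = 51.6 + 106.3 + 83.2 + 30.2 + 3.1 + 0.2 + 0.0 = 274.6
TFR = 5 × 274.6 / 1000 = 1.373
GRR = 0.49261 × 1.373 = 0.67635

0.68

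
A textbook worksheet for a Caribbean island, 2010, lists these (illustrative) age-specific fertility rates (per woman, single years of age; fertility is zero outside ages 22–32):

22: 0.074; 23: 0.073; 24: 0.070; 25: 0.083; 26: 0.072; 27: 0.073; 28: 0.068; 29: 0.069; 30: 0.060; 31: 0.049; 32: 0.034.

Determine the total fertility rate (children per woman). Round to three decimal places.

Sum of ASFRs = 0.074 + 0.073 + 0.070 + 0.083 + 0.072 + 0.073 + 0.068 + 0.069 + 0.060 + 0.049 + 0.034 = 0.725
TFR = 0.725

0.725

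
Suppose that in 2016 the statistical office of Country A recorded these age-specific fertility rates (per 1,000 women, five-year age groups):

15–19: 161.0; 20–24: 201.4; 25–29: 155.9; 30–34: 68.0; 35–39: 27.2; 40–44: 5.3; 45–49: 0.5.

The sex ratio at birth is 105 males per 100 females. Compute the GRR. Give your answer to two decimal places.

1.51

Proportion female at birth = 100 / (100 + 105) = 0.48780.
Sum of ASFRs = 161.0 + 201.4 + 155.9 + 68.0 + 27.2 + 5.3 + 0.5 = 619.3
TFR = 5 × 619.3 / 1000 = 3.0965
GRR = 0.48780 × 3.0965 = 1.51047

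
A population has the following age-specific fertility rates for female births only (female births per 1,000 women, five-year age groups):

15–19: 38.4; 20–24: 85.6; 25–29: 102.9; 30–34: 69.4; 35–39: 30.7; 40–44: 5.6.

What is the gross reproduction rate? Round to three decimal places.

Sum of female ASFRs = 38.4 + 85.6 + 102.9 + 69.4 + 30.7 + 5.6 = 332.6
GRR = 5 × 332.6 / 1000 = 1.663

1.663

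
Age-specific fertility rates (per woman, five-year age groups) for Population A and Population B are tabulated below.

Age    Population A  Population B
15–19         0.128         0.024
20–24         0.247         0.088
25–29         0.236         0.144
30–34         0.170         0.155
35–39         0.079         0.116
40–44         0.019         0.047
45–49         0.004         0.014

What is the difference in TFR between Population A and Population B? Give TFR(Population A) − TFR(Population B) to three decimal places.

1.475

Population A:
  Sum of ASFRs = 0.128 + 0.247 + 0.236 + 0.170 + 0.079 + 0.019 + 0.004 = 0.883
  TFR = 5 × 0.883 = 4.415
Population B:
  Sum of ASFRs = 0.024 + 0.088 + 0.144 + 0.155 + 0.116 + 0.047 + 0.014 = 0.588
  TFR = 5 × 0.588 = 2.94
Difference = 4.415 − 2.94 = 1.475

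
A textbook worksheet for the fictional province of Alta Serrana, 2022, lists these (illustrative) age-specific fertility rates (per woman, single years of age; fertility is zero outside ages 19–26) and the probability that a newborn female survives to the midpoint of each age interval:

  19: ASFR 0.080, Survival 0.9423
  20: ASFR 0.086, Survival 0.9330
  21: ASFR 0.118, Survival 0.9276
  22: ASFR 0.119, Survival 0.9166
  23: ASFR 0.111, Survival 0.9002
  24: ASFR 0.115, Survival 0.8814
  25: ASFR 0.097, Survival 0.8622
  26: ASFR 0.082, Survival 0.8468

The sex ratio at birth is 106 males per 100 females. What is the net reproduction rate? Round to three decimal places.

Proportion female at birth = 100 / (100 + 106) = 0.48544.
Per-age-group product (1 × ASFR × survival probability):
  19: 1 × 0.080 × 0.9423 = 0.07538
  20: 1 × 0.086 × 0.9330 = 0.08024
  21: 1 × 0.118 × 0.9276 = 0.10946
  22: 1 × 0.119 × 0.9166 = 0.10908
  23: 1 × 0.111 × 0.9002 = 0.09992
  24: 1 × 0.115 × 0.8814 = 0.10136
  25: 1 × 0.097 × 0.8622 = 0.08363
  26: 1 × 0.082 × 0.8468 = 0.06944
Sum = 0.72851
NRR = 0.48544 × 0.72851 = 0.35365

0.354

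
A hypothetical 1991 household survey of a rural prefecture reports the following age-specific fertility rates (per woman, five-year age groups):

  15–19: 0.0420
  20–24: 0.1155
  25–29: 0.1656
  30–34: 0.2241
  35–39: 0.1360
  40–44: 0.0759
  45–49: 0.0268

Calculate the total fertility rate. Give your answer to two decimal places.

3.93

Sum of ASFRs = 0.0420 + 0.1155 + 0.1656 + 0.2241 + 0.1360 + 0.0759 + 0.0268 = 0.7859
TFR = 5 × 0.7859 = 3.9295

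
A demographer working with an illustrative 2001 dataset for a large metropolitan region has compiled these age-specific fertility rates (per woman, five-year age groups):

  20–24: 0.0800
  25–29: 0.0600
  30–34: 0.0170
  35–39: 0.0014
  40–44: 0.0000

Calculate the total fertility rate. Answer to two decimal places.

0.79

Sum of ASFRs = 0.0800 + 0.0600 + 0.0170 + 0.0014 + 0.0000 = 0.1584
TFR = 5 × 0.1584 = 0.792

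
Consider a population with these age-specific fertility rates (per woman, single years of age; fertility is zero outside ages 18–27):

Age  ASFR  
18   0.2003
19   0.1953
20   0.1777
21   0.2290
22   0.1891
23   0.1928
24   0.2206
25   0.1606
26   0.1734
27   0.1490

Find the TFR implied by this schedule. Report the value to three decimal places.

Sum of ASFRs = 0.2003 + 0.1953 + 0.1777 + 0.2290 + 0.1891 + 0.1928 + 0.2206 + 0.1606 + 0.1734 + 0.1490 = 1.8878
TFR = 1.8878

1.888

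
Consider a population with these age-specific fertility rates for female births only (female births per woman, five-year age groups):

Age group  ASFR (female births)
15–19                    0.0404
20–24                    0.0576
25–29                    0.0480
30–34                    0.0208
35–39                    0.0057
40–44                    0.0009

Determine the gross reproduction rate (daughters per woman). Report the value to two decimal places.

0.87

Sum of female ASFRs = 0.0404 + 0.0576 + 0.0480 + 0.0208 + 0.0057 + 0.0009 = 0.1734
GRR = 5 × 0.1734 = 0.867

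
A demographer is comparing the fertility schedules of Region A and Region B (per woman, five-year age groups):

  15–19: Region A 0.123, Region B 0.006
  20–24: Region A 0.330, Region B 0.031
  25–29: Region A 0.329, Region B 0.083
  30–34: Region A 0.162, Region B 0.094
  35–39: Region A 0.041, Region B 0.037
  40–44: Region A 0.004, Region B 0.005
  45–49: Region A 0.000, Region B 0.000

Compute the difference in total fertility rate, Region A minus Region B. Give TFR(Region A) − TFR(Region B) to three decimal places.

3.665

Region A:
  Sum of ASFRs = 0.123 + 0.330 + 0.329 + 0.162 + 0.041 + 0.004 + 0.000 = 0.989
  TFR = 5 × 0.989 = 4.945
Region B:
  Sum of ASFRs = 0.006 + 0.031 + 0.083 + 0.094 + 0.037 + 0.005 + 0.000 = 0.256
  TFR = 5 × 0.256 = 1.28
Difference = 4.945 − 1.28 = 3.665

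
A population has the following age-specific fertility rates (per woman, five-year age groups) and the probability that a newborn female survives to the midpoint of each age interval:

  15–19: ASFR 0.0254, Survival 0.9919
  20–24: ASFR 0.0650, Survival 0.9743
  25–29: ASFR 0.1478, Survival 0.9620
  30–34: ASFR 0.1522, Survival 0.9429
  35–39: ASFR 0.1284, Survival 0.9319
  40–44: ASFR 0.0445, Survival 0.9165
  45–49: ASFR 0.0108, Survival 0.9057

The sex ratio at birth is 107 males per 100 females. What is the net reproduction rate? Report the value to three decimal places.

1.315

Proportion female at birth = 100 / (100 + 107) = 0.48309.
Weighting each age-specific rate by interval width and survival:
  15–19: 5 × 0.0254 × 0.9919 = 0.12597
  20–24: 5 × 0.0650 × 0.9743 = 0.31665
  25–29: 5 × 0.1478 × 0.9620 = 0.71092
  30–34: 5 × 0.1522 × 0.9429 = 0.71755
  35–39: 5 × 0.1284 × 0.9319 = 0.59828
  40–44: 5 × 0.0445 × 0.9165 = 0.20392
  45–49: 5 × 0.0108 × 0.9057 = 0.04891
Sum = 2.72220
NRR = 0.48309 × 2.72220 = 1.31507
An NRR exceeding 1 indicates intrinsic growth under these rates.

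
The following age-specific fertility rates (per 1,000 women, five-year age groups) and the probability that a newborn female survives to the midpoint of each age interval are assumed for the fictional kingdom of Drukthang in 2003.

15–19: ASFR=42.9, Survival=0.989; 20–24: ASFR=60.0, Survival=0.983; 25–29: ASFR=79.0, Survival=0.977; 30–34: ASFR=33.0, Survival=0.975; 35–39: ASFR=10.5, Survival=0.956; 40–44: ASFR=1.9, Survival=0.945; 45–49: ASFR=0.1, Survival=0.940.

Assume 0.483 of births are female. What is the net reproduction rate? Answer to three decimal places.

0.538

Proportion female at birth = 0.483.
Per-age-group product (5 × ASFR × survival probability):
  15–19: 5 × 42.9/1000 × 0.989 = 0.21214
  20–24: 5 × 60.0/1000 × 0.983 = 0.29490
  25–29: 5 × 79.0/1000 × 0.977 = 0.38592
  30–34: 5 × 33.0/1000 × 0.975 = 0.16088
  35–39: 5 × 10.5/1000 × 0.956 = 0.05019
  40–44: 5 × 1.9/1000 × 0.945 = 0.00898
  45–49: 5 × 0.1/1000 × 0.940 = 0.00047
Sum = 1.11348
NRR = 0.483 × 1.11348 = 0.53781
An NRR under 1 implies long-run decline under these rates.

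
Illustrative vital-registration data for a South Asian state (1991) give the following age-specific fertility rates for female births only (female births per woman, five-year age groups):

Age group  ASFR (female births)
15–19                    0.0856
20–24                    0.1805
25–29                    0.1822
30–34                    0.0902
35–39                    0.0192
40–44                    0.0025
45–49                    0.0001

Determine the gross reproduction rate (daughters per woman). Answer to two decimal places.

Sum of female ASFRs = 0.0856 + 0.1805 + 0.1822 + 0.0902 + 0.0192 + 0.0025 + 0.0001 = 0.5603
GRR = 5 × 0.5603 = 2.8015

2.80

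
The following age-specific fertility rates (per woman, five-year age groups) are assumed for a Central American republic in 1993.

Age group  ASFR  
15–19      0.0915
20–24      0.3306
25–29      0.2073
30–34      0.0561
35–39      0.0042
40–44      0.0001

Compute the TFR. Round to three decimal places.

3.449

Sum of ASFRs = 0.0915 + 0.3306 + 0.2073 + 0.0561 + 0.0042 + 0.0001 = 0.6898
TFR = 5 × 0.6898 = 3.449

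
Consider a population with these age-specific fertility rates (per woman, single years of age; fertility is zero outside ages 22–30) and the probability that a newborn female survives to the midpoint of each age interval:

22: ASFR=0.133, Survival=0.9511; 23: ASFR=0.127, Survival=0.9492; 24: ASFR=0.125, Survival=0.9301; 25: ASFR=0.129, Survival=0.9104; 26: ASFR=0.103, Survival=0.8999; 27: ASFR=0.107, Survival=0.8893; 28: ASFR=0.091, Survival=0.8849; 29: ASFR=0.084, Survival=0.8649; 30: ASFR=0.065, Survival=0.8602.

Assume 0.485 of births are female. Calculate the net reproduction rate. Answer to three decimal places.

0.426

Proportion female at birth = 0.485.
Per-age-group product (1 × ASFR × survival probability):
  22: 1 × 0.133 × 0.9511 = 0.12650
  23: 1 × 0.127 × 0.9492 = 0.12055
  24: 1 × 0.125 × 0.9301 = 0.11626
  25: 1 × 0.129 × 0.9104 = 0.11744
  26: 1 × 0.103 × 0.8999 = 0.09269
  27: 1 × 0.107 × 0.8893 = 0.09516
  28: 1 × 0.091 × 0.8849 = 0.08053
  29: 1 × 0.084 × 0.8649 = 0.07265
  30: 1 × 0.065 × 0.8602 = 0.05591
Sum = 0.87769
NRR = 0.485 × 0.87769 = 0.42568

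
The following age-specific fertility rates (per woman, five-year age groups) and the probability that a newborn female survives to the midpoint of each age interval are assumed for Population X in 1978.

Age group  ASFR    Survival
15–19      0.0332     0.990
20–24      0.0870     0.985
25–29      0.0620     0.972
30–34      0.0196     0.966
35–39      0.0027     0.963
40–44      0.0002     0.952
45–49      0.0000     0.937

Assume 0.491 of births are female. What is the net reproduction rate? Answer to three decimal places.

Proportion female at birth = 0.491.
Per-age-group product (5 × ASFR × survival probability):
  15–19: 5 × 0.0332 × 0.990 = 0.16434
  20–24: 5 × 0.0870 × 0.985 = 0.42848
  25–29: 5 × 0.0620 × 0.972 = 0.30132
  30–34: 5 × 0.0196 × 0.966 = 0.09467
  35–39: 5 × 0.0027 × 0.963 = 0.01300
  40–44: 5 × 0.0002 × 0.952 = 0.00095
  45–49: 5 × 0.0000 × 0.937 = 0.00000
Sum = 1.00276
NRR = 0.491 × 1.00276 = 0.49236
An NRR under 1 implies long-run decline under these rates.

0.492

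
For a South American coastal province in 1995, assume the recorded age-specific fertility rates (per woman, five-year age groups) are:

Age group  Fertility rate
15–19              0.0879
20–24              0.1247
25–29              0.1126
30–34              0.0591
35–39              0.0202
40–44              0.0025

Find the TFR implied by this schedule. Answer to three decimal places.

Sum of ASFRs = 0.0879 + 0.1247 + 0.1126 + 0.0591 + 0.0202 + 0.0025 = 0.4070
TFR = 5 × 0.4070 = 2.035

2.035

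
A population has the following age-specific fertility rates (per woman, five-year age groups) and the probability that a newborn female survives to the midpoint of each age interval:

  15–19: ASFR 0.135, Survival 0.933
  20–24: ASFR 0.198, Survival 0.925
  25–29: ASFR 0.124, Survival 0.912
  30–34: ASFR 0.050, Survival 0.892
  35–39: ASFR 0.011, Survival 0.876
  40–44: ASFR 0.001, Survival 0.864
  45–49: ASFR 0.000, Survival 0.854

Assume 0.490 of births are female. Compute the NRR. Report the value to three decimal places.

Proportion female at birth = 0.490.
Per-age-group product (5 × ASFR × survival probability):
  15–19: 5 × 0.135 × 0.933 = 0.62978
  20–24: 5 × 0.198 × 0.925 = 0.91575
  25–29: 5 × 0.124 × 0.912 = 0.56544
  30–34: 5 × 0.050 × 0.892 = 0.22300
  35–39: 5 × 0.011 × 0.876 = 0.04818
  40–44: 5 × 0.001 × 0.864 = 0.00432
  45–49: 5 × 0.000 × 0.854 = 0.00000
Sum = 2.38647
NRR = 0.490 × 2.38647 = 1.16937

1.169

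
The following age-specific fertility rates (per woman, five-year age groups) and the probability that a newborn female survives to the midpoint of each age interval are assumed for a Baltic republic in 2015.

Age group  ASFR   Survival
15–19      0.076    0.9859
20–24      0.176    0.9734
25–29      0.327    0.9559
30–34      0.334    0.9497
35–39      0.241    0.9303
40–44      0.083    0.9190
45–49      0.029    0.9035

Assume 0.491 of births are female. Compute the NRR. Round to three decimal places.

2.953

Proportion female at birth = 0.491.
Weighting each age-specific rate by interval width and survival:
  15–19: 5 × 0.076 × 0.9859 = 0.37464
  20–24: 5 × 0.176 × 0.9734 = 0.85659
  25–29: 5 × 0.327 × 0.9559 = 1.56290
  30–34: 5 × 0.334 × 0.9497 = 1.58600
  35–39: 5 × 0.241 × 0.9303 = 1.12101
  40–44: 5 × 0.083 × 0.9190 = 0.38139
  45–49: 5 × 0.029 × 0.9035 = 0.13101
Sum = 6.01354
NRR = 0.491 × 6.01354 = 2.95265
An NRR exceeding 1 indicates intrinsic growth under these rates.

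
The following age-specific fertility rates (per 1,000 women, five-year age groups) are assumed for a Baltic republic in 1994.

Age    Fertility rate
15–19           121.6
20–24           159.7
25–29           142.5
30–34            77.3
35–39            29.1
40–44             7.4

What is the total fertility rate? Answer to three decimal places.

Sum of ASFRs = 121.6 + 159.7 + 142.5 + 77.3 + 29.1 + 7.4 = 537.6
TFR = 5 × 537.6 / 1000 = 2.688

2.688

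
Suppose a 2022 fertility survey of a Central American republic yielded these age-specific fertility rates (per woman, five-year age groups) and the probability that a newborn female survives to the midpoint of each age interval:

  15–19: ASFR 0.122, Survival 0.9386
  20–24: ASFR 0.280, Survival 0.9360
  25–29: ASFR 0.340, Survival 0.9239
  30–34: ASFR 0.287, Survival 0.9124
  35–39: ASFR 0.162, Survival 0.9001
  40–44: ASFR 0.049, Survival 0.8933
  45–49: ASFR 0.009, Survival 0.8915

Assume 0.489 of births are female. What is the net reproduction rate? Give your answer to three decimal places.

2.812

Proportion female at birth = 0.489.
Per-age-group product (5 × ASFR × survival probability):
  15–19: 5 × 0.122 × 0.9386 = 0.57255
  20–24: 5 × 0.280 × 0.9360 = 1.31040
  25–29: 5 × 0.340 × 0.9239 = 1.57063
  30–34: 5 × 0.287 × 0.9124 = 1.30929
  35–39: 5 × 0.162 × 0.9001 = 0.72908
  40–44: 5 × 0.049 × 0.8933 = 0.21886
  45–49: 5 × 0.009 × 0.8915 = 0.04012
Sum = 5.75093
NRR = 0.489 × 5.75093 = 2.81220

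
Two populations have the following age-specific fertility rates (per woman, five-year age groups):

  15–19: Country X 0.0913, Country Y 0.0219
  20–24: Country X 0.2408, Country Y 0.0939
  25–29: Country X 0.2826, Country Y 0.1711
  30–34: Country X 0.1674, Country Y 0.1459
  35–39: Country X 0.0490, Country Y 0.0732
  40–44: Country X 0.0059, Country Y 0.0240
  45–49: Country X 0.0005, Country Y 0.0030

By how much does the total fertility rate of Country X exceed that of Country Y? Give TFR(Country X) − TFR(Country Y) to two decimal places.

Country X:
  Sum of ASFRs = 0.0913 + 0.2408 + 0.2826 + 0.1674 + 0.0490 + 0.0059 + 0.0005 = 0.8375
  TFR = 5 × 0.8375 = 4.1875
Country Y:
  Sum of ASFRs = 0.0219 + 0.0939 + 0.1711 + 0.1459 + 0.0732 + 0.0240 + 0.0030 = 0.5330
  TFR = 5 × 0.5330 = 2.665
Difference = 4.1875 − 2.665 = 1.5225

1.52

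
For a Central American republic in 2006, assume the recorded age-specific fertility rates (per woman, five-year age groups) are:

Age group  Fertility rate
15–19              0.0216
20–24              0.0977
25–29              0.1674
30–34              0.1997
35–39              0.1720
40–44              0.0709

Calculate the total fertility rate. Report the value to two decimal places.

3.65

Sum of ASFRs = 0.0216 + 0.0977 + 0.1674 + 0.1997 + 0.1720 + 0.0709 = 0.7293
TFR = 5 × 0.7293 = 3.6465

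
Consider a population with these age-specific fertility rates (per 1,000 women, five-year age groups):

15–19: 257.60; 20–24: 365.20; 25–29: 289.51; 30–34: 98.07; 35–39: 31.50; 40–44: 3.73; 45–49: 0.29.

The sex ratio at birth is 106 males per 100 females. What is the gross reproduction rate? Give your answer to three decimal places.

2.539

Proportion female at birth = 100 / (100 + 106) = 0.48544.
Sum of ASFRs = 257.60 + 365.20 + 289.51 + 98.07 + 31.50 + 3.73 + 0.29 = 1045.90
TFR = 5 × 1045.90 / 1000 = 5.2295
GRR = 0.48544 × 5.2295 = 2.53861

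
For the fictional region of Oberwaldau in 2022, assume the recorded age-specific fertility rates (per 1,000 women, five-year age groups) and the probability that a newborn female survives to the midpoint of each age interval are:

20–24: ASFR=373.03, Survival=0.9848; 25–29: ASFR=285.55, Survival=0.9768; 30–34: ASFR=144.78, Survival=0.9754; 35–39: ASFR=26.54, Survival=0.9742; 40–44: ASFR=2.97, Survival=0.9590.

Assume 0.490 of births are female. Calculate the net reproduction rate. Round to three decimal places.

2.000

Proportion female at birth = 0.490.
Survival-weighted fertility by age (5·fₓ·Sₓ):
  20–24: 5 × 373.03/1000 × 0.9848 = 1.83680
  25–29: 5 × 285.55/1000 × 0.9768 = 1.39463
  30–34: 5 × 144.78/1000 × 0.9754 = 0.70609
  35–39: 5 × 26.54/1000 × 0.9742 = 0.12928
  40–44: 5 × 2.97/1000 × 0.9590 = 0.01424
Sum = 4.08104
NRR = 0.490 × 4.08104 = 1.99971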